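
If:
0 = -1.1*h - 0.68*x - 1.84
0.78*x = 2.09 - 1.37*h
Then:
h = 38.81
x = -65.49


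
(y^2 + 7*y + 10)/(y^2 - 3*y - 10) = (y + 5)/(y - 5)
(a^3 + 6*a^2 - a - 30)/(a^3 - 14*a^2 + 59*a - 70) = (a^2 + 8*a + 15)/(a^2 - 12*a + 35)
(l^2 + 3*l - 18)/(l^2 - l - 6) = (l + 6)/(l + 2)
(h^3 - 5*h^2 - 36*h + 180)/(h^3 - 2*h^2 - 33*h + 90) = (h - 6)/(h - 3)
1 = 1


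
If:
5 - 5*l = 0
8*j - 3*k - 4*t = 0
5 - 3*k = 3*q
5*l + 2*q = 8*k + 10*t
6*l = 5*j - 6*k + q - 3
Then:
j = 92/183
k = -42/61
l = 1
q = 431/183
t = 557/366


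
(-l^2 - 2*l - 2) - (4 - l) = -l^2 - l - 6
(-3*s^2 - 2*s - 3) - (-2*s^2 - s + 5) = -s^2 - s - 8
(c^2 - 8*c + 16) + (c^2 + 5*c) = 2*c^2 - 3*c + 16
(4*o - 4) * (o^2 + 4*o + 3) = 4*o^3 + 12*o^2 - 4*o - 12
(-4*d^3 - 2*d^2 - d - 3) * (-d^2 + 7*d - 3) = 4*d^5 - 26*d^4 - d^3 + 2*d^2 - 18*d + 9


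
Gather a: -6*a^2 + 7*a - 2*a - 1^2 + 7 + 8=-6*a^2 + 5*a + 14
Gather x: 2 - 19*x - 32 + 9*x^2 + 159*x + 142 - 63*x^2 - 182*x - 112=-54*x^2 - 42*x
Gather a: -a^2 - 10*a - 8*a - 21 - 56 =-a^2 - 18*a - 77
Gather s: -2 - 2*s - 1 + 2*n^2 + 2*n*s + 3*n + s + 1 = 2*n^2 + 3*n + s*(2*n - 1) - 2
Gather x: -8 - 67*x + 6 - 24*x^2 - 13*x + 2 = -24*x^2 - 80*x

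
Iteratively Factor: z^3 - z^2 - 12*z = (z + 3)*(z^2 - 4*z) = z*(z + 3)*(z - 4)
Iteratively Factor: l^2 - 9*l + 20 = (l - 4)*(l - 5)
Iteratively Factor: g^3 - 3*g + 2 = (g + 2)*(g^2 - 2*g + 1) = (g - 1)*(g + 2)*(g - 1)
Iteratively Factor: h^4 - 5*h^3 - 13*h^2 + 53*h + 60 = (h + 1)*(h^3 - 6*h^2 - 7*h + 60) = (h + 1)*(h + 3)*(h^2 - 9*h + 20) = (h - 5)*(h + 1)*(h + 3)*(h - 4)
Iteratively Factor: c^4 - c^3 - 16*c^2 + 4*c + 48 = (c + 3)*(c^3 - 4*c^2 - 4*c + 16) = (c - 2)*(c + 3)*(c^2 - 2*c - 8) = (c - 2)*(c + 2)*(c + 3)*(c - 4)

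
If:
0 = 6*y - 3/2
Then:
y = 1/4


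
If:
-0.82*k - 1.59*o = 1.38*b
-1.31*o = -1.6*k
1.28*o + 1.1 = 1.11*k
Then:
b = 4.86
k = -2.43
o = -2.96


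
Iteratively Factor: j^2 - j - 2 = (j + 1)*(j - 2)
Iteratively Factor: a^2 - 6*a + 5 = (a - 5)*(a - 1)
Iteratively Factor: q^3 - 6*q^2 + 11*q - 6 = (q - 2)*(q^2 - 4*q + 3) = (q - 2)*(q - 1)*(q - 3)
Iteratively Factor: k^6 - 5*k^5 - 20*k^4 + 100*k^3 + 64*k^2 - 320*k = (k)*(k^5 - 5*k^4 - 20*k^3 + 100*k^2 + 64*k - 320) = k*(k + 4)*(k^4 - 9*k^3 + 16*k^2 + 36*k - 80) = k*(k - 2)*(k + 4)*(k^3 - 7*k^2 + 2*k + 40) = k*(k - 4)*(k - 2)*(k + 4)*(k^2 - 3*k - 10) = k*(k - 5)*(k - 4)*(k - 2)*(k + 4)*(k + 2)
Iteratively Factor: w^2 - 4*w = (w)*(w - 4)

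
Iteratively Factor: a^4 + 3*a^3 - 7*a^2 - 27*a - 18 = (a + 1)*(a^3 + 2*a^2 - 9*a - 18) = (a + 1)*(a + 2)*(a^2 - 9) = (a - 3)*(a + 1)*(a + 2)*(a + 3)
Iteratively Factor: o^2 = (o)*(o)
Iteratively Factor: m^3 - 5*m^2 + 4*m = (m)*(m^2 - 5*m + 4) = m*(m - 4)*(m - 1)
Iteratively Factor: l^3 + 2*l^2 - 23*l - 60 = (l + 4)*(l^2 - 2*l - 15) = (l - 5)*(l + 4)*(l + 3)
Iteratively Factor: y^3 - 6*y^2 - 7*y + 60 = (y + 3)*(y^2 - 9*y + 20) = (y - 5)*(y + 3)*(y - 4)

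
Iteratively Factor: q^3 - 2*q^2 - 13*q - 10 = (q + 2)*(q^2 - 4*q - 5) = (q - 5)*(q + 2)*(q + 1)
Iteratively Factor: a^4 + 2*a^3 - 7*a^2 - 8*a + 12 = (a - 2)*(a^3 + 4*a^2 + a - 6) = (a - 2)*(a + 2)*(a^2 + 2*a - 3) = (a - 2)*(a - 1)*(a + 2)*(a + 3)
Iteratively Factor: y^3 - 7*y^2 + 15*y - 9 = (y - 3)*(y^2 - 4*y + 3) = (y - 3)^2*(y - 1)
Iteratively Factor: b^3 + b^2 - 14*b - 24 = (b - 4)*(b^2 + 5*b + 6) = (b - 4)*(b + 3)*(b + 2)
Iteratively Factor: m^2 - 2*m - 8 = (m + 2)*(m - 4)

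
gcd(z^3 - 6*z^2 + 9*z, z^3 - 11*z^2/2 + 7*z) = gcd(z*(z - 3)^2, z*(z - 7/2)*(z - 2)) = z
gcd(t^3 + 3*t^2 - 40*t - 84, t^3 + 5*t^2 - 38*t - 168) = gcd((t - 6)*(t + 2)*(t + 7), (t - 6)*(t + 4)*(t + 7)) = t^2 + t - 42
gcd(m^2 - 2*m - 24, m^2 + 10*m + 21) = 1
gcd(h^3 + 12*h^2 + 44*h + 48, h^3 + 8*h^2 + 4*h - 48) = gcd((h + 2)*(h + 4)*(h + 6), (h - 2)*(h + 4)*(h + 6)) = h^2 + 10*h + 24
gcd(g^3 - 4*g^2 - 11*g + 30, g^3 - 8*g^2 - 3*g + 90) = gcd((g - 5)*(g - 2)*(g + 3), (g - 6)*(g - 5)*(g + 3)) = g^2 - 2*g - 15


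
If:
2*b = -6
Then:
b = -3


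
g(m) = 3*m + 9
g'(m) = 3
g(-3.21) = -0.63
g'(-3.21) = 3.00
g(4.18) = 21.54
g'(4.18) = 3.00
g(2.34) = 16.02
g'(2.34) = 3.00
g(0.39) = 10.17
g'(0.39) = 3.00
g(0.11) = 9.33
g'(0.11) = 3.00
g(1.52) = 13.56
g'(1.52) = 3.00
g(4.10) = 21.30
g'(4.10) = 3.00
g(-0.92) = 6.24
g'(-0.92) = 3.00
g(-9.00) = -18.00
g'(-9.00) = 3.00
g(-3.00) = 0.00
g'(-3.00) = 3.00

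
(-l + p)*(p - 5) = -l*p + 5*l + p^2 - 5*p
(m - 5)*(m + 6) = m^2 + m - 30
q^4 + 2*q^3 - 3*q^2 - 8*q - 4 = (q - 2)*(q + 1)^2*(q + 2)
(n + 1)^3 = n^3 + 3*n^2 + 3*n + 1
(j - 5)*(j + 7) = j^2 + 2*j - 35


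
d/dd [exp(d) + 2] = exp(d)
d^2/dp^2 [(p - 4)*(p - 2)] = 2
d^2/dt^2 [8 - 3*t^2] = -6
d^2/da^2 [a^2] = 2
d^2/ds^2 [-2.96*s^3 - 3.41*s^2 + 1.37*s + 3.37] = -17.76*s - 6.82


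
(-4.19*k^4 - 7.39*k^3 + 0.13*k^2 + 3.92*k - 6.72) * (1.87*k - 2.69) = -7.8353*k^5 - 2.5482*k^4 + 20.1222*k^3 + 6.9807*k^2 - 23.1112*k + 18.0768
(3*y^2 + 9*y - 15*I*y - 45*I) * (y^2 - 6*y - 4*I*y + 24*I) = 3*y^4 - 9*y^3 - 27*I*y^3 - 114*y^2 + 81*I*y^2 + 180*y + 486*I*y + 1080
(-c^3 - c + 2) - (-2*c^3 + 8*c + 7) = c^3 - 9*c - 5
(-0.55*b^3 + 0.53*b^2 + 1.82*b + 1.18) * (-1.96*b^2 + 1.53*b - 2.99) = 1.078*b^5 - 1.8803*b^4 - 1.1118*b^3 - 1.1129*b^2 - 3.6364*b - 3.5282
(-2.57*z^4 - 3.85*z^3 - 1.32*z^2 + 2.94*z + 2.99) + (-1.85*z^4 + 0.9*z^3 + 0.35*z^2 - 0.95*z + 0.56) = -4.42*z^4 - 2.95*z^3 - 0.97*z^2 + 1.99*z + 3.55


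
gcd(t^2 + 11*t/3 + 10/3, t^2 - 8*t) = 1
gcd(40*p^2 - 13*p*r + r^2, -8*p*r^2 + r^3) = 8*p - r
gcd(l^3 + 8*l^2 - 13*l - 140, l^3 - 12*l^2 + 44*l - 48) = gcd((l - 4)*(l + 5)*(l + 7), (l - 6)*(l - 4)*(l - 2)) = l - 4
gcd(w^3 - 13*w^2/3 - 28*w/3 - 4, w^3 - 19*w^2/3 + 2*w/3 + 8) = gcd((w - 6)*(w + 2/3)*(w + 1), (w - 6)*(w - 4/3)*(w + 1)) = w^2 - 5*w - 6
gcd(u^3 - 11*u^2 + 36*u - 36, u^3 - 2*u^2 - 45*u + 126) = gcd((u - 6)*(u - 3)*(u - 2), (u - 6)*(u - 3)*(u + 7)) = u^2 - 9*u + 18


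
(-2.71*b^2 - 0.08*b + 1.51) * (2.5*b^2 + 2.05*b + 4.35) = -6.775*b^4 - 5.7555*b^3 - 8.1775*b^2 + 2.7475*b + 6.5685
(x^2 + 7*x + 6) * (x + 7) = x^3 + 14*x^2 + 55*x + 42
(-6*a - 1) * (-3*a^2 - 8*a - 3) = 18*a^3 + 51*a^2 + 26*a + 3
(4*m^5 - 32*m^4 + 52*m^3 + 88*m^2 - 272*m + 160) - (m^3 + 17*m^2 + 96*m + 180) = 4*m^5 - 32*m^4 + 51*m^3 + 71*m^2 - 368*m - 20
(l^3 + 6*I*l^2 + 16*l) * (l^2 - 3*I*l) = l^5 + 3*I*l^4 + 34*l^3 - 48*I*l^2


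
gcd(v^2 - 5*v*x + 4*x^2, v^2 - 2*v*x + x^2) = -v + x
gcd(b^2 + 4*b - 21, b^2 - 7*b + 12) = b - 3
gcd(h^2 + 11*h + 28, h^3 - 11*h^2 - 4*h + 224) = h + 4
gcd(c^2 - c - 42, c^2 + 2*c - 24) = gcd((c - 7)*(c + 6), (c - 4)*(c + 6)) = c + 6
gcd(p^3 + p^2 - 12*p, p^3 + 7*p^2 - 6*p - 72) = p^2 + p - 12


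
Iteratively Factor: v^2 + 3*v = (v + 3)*(v)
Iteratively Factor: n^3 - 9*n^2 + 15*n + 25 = (n - 5)*(n^2 - 4*n - 5) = (n - 5)*(n + 1)*(n - 5)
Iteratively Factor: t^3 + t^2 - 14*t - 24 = (t + 3)*(t^2 - 2*t - 8) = (t - 4)*(t + 3)*(t + 2)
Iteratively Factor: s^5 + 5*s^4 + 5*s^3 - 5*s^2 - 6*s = (s + 1)*(s^4 + 4*s^3 + s^2 - 6*s) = (s - 1)*(s + 1)*(s^3 + 5*s^2 + 6*s) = (s - 1)*(s + 1)*(s + 3)*(s^2 + 2*s) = (s - 1)*(s + 1)*(s + 2)*(s + 3)*(s)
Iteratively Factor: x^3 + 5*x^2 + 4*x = (x + 4)*(x^2 + x) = (x + 1)*(x + 4)*(x)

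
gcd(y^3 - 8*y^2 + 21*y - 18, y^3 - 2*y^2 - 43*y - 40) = 1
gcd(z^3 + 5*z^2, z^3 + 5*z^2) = z^3 + 5*z^2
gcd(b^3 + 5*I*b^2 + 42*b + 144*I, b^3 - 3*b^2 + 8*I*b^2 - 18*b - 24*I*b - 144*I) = b + 8*I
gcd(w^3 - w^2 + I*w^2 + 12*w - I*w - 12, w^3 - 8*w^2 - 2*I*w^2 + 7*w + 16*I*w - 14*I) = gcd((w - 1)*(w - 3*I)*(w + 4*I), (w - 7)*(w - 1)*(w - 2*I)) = w - 1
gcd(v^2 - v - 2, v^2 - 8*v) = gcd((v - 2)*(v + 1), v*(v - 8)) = 1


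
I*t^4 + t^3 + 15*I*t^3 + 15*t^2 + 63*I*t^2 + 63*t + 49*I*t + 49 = (t + 7)^2*(t - I)*(I*t + I)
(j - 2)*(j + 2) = j^2 - 4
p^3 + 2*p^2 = p^2*(p + 2)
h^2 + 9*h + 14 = (h + 2)*(h + 7)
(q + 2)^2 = q^2 + 4*q + 4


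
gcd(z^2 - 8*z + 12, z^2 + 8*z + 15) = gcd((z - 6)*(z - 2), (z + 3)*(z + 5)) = 1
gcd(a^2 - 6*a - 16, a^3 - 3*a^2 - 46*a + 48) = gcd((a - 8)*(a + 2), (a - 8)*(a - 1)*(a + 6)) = a - 8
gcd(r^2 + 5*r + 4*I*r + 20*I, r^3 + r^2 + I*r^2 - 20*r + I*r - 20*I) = r + 5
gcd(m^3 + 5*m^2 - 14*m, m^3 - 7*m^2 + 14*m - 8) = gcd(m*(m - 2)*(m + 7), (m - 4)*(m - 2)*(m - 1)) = m - 2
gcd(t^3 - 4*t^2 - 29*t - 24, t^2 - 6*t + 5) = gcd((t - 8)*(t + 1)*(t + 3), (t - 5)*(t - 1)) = 1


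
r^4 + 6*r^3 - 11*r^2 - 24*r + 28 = (r - 2)*(r - 1)*(r + 2)*(r + 7)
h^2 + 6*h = h*(h + 6)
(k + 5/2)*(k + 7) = k^2 + 19*k/2 + 35/2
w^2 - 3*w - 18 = (w - 6)*(w + 3)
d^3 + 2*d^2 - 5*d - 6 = (d - 2)*(d + 1)*(d + 3)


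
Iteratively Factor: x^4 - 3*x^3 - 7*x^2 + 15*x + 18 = (x + 2)*(x^3 - 5*x^2 + 3*x + 9) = (x + 1)*(x + 2)*(x^2 - 6*x + 9) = (x - 3)*(x + 1)*(x + 2)*(x - 3)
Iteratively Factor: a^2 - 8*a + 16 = (a - 4)*(a - 4)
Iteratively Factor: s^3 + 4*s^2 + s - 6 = (s - 1)*(s^2 + 5*s + 6) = (s - 1)*(s + 2)*(s + 3)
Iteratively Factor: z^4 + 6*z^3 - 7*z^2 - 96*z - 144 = (z - 4)*(z^3 + 10*z^2 + 33*z + 36) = (z - 4)*(z + 4)*(z^2 + 6*z + 9) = (z - 4)*(z + 3)*(z + 4)*(z + 3)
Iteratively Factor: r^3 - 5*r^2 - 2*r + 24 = (r - 3)*(r^2 - 2*r - 8) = (r - 4)*(r - 3)*(r + 2)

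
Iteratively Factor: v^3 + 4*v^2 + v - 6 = (v + 3)*(v^2 + v - 2) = (v - 1)*(v + 3)*(v + 2)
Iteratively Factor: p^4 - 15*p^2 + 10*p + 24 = (p - 2)*(p^3 + 2*p^2 - 11*p - 12) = (p - 3)*(p - 2)*(p^2 + 5*p + 4) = (p - 3)*(p - 2)*(p + 4)*(p + 1)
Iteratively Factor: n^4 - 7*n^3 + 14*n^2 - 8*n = (n - 4)*(n^3 - 3*n^2 + 2*n) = n*(n - 4)*(n^2 - 3*n + 2) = n*(n - 4)*(n - 2)*(n - 1)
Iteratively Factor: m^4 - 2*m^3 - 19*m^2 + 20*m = (m + 4)*(m^3 - 6*m^2 + 5*m) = m*(m + 4)*(m^2 - 6*m + 5) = m*(m - 5)*(m + 4)*(m - 1)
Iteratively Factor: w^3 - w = (w)*(w^2 - 1) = w*(w + 1)*(w - 1)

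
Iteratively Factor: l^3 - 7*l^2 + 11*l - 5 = (l - 1)*(l^2 - 6*l + 5) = (l - 5)*(l - 1)*(l - 1)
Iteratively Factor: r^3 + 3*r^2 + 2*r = (r + 1)*(r^2 + 2*r) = r*(r + 1)*(r + 2)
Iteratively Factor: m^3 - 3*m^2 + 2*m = (m - 1)*(m^2 - 2*m) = (m - 2)*(m - 1)*(m)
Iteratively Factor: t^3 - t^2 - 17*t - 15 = (t + 3)*(t^2 - 4*t - 5) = (t - 5)*(t + 3)*(t + 1)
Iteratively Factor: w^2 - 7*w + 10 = (w - 2)*(w - 5)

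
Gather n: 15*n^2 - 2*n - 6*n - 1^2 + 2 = 15*n^2 - 8*n + 1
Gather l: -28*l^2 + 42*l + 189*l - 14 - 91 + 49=-28*l^2 + 231*l - 56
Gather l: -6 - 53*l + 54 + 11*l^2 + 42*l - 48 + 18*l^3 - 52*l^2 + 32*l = 18*l^3 - 41*l^2 + 21*l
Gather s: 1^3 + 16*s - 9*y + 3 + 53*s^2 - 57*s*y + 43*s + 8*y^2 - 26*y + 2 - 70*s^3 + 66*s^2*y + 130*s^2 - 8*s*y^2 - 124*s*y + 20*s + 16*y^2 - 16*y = -70*s^3 + s^2*(66*y + 183) + s*(-8*y^2 - 181*y + 79) + 24*y^2 - 51*y + 6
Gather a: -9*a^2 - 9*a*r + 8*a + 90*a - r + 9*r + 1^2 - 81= -9*a^2 + a*(98 - 9*r) + 8*r - 80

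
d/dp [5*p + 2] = 5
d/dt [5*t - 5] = 5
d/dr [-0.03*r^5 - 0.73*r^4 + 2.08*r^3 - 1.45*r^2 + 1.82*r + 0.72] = -0.15*r^4 - 2.92*r^3 + 6.24*r^2 - 2.9*r + 1.82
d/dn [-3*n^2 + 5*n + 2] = 5 - 6*n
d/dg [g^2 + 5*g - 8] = 2*g + 5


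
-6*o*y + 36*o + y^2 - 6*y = (-6*o + y)*(y - 6)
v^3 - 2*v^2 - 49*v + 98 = (v - 7)*(v - 2)*(v + 7)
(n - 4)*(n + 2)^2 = n^3 - 12*n - 16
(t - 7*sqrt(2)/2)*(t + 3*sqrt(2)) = t^2 - sqrt(2)*t/2 - 21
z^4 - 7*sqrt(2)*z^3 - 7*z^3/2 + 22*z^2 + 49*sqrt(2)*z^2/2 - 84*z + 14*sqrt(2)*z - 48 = (z - 4)*(z + 1/2)*(z - 4*sqrt(2))*(z - 3*sqrt(2))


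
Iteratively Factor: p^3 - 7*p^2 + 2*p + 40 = (p - 4)*(p^2 - 3*p - 10) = (p - 5)*(p - 4)*(p + 2)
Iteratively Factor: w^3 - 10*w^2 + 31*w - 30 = (w - 3)*(w^2 - 7*w + 10) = (w - 3)*(w - 2)*(w - 5)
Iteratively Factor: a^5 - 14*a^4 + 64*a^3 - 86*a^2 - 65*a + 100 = (a - 4)*(a^4 - 10*a^3 + 24*a^2 + 10*a - 25) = (a - 4)*(a + 1)*(a^3 - 11*a^2 + 35*a - 25) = (a - 5)*(a - 4)*(a + 1)*(a^2 - 6*a + 5) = (a - 5)^2*(a - 4)*(a + 1)*(a - 1)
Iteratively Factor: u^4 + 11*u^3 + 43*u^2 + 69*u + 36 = (u + 3)*(u^3 + 8*u^2 + 19*u + 12) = (u + 3)*(u + 4)*(u^2 + 4*u + 3) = (u + 1)*(u + 3)*(u + 4)*(u + 3)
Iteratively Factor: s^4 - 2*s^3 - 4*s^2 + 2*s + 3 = (s + 1)*(s^3 - 3*s^2 - s + 3) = (s + 1)^2*(s^2 - 4*s + 3) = (s - 1)*(s + 1)^2*(s - 3)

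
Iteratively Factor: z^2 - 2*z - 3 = (z - 3)*(z + 1)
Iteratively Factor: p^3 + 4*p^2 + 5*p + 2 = (p + 1)*(p^2 + 3*p + 2) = (p + 1)^2*(p + 2)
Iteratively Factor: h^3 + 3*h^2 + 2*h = (h + 1)*(h^2 + 2*h) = (h + 1)*(h + 2)*(h)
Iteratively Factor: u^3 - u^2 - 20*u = (u)*(u^2 - u - 20) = u*(u + 4)*(u - 5)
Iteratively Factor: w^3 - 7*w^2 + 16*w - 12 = (w - 2)*(w^2 - 5*w + 6) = (w - 2)^2*(w - 3)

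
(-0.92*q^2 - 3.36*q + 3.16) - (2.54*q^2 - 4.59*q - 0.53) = -3.46*q^2 + 1.23*q + 3.69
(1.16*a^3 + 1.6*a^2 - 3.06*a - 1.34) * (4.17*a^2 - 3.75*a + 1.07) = 4.8372*a^5 + 2.322*a^4 - 17.519*a^3 + 7.5992*a^2 + 1.7508*a - 1.4338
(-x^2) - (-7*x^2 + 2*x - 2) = 6*x^2 - 2*x + 2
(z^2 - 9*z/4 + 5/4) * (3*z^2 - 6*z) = 3*z^4 - 51*z^3/4 + 69*z^2/4 - 15*z/2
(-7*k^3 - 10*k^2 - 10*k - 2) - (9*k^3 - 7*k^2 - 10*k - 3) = -16*k^3 - 3*k^2 + 1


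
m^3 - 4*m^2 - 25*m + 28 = (m - 7)*(m - 1)*(m + 4)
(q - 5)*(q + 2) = q^2 - 3*q - 10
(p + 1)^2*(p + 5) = p^3 + 7*p^2 + 11*p + 5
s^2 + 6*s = s*(s + 6)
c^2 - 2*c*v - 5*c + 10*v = (c - 5)*(c - 2*v)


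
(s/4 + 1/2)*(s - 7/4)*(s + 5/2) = s^3/4 + 11*s^2/16 - 23*s/32 - 35/16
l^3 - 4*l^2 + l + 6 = (l - 3)*(l - 2)*(l + 1)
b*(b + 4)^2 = b^3 + 8*b^2 + 16*b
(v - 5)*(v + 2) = v^2 - 3*v - 10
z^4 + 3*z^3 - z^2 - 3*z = z*(z - 1)*(z + 1)*(z + 3)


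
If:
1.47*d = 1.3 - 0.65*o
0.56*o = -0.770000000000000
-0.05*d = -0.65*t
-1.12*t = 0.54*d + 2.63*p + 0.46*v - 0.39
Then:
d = 1.49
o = -1.38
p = -0.174904942965779*v - 0.207010941258633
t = 0.11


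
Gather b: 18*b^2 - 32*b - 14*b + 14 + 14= 18*b^2 - 46*b + 28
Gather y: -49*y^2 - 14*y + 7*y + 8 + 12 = -49*y^2 - 7*y + 20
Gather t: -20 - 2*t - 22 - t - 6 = -3*t - 48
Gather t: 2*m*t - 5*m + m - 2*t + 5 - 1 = -4*m + t*(2*m - 2) + 4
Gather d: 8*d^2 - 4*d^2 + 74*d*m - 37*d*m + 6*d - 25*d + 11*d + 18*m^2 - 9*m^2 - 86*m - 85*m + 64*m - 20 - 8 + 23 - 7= 4*d^2 + d*(37*m - 8) + 9*m^2 - 107*m - 12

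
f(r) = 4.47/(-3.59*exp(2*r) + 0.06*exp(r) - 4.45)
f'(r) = 4.47*(7.18*exp(2*r) - 0.06*exp(r))/(-3.59*exp(2*r) + 0.06*exp(r) - 4.45)^2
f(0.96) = -0.16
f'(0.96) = 0.26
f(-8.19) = -1.00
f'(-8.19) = -0.00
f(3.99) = -0.00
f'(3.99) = 0.00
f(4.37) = -0.00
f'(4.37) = 0.00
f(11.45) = -0.00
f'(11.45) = 0.00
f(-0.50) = -0.78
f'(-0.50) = 0.35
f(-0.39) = -0.74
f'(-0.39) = 0.40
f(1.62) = -0.05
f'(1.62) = 0.09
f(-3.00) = -1.00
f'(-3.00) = 0.00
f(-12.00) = -1.00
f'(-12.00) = 0.00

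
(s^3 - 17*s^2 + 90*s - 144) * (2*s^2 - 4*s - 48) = 2*s^5 - 38*s^4 + 200*s^3 + 168*s^2 - 3744*s + 6912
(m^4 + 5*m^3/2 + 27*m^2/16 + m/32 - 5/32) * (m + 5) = m^5 + 15*m^4/2 + 227*m^3/16 + 271*m^2/32 - 25/32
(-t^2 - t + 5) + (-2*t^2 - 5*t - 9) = -3*t^2 - 6*t - 4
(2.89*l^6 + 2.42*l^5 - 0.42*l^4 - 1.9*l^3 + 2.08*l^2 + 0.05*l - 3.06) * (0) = 0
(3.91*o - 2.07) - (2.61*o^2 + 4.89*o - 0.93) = -2.61*o^2 - 0.98*o - 1.14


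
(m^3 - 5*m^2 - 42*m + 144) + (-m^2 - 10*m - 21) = m^3 - 6*m^2 - 52*m + 123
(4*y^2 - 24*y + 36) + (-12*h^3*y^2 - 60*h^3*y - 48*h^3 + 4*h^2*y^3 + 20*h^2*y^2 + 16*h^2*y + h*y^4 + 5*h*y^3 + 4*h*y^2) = -12*h^3*y^2 - 60*h^3*y - 48*h^3 + 4*h^2*y^3 + 20*h^2*y^2 + 16*h^2*y + h*y^4 + 5*h*y^3 + 4*h*y^2 + 4*y^2 - 24*y + 36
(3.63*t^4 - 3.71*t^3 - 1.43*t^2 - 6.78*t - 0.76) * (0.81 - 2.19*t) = -7.9497*t^5 + 11.0652*t^4 + 0.1266*t^3 + 13.6899*t^2 - 3.8274*t - 0.6156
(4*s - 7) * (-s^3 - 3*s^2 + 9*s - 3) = -4*s^4 - 5*s^3 + 57*s^2 - 75*s + 21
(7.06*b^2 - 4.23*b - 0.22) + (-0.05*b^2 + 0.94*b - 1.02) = 7.01*b^2 - 3.29*b - 1.24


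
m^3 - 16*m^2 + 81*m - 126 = (m - 7)*(m - 6)*(m - 3)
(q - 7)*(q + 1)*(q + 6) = q^3 - 43*q - 42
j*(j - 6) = j^2 - 6*j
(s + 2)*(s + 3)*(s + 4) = s^3 + 9*s^2 + 26*s + 24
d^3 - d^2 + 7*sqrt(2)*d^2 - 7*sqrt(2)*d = d*(d - 1)*(d + 7*sqrt(2))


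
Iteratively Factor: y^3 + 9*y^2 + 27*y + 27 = (y + 3)*(y^2 + 6*y + 9) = (y + 3)^2*(y + 3)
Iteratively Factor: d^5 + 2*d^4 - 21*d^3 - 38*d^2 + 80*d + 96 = (d + 3)*(d^4 - d^3 - 18*d^2 + 16*d + 32) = (d + 3)*(d + 4)*(d^3 - 5*d^2 + 2*d + 8) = (d - 2)*(d + 3)*(d + 4)*(d^2 - 3*d - 4) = (d - 2)*(d + 1)*(d + 3)*(d + 4)*(d - 4)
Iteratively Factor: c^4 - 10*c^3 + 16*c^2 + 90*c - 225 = (c - 3)*(c^3 - 7*c^2 - 5*c + 75) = (c - 3)*(c + 3)*(c^2 - 10*c + 25) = (c - 5)*(c - 3)*(c + 3)*(c - 5)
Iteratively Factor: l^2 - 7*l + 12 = (l - 4)*(l - 3)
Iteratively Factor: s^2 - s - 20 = (s + 4)*(s - 5)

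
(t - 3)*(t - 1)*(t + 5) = t^3 + t^2 - 17*t + 15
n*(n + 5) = n^2 + 5*n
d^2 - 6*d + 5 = (d - 5)*(d - 1)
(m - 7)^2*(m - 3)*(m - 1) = m^4 - 18*m^3 + 108*m^2 - 238*m + 147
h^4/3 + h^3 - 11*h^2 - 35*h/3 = h*(h/3 + 1/3)*(h - 5)*(h + 7)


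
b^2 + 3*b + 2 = (b + 1)*(b + 2)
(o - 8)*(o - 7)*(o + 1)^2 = o^4 - 13*o^3 + 27*o^2 + 97*o + 56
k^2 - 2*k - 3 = (k - 3)*(k + 1)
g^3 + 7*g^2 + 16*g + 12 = (g + 2)^2*(g + 3)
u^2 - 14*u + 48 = (u - 8)*(u - 6)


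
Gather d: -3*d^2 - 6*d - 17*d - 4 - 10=-3*d^2 - 23*d - 14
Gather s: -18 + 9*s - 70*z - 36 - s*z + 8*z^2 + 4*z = s*(9 - z) + 8*z^2 - 66*z - 54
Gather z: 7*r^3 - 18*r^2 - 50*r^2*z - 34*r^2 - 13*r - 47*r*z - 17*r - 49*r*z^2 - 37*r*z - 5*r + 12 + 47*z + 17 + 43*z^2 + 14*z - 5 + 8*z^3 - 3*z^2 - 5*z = 7*r^3 - 52*r^2 - 35*r + 8*z^3 + z^2*(40 - 49*r) + z*(-50*r^2 - 84*r + 56) + 24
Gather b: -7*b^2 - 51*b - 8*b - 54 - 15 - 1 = -7*b^2 - 59*b - 70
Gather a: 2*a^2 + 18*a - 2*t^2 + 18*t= 2*a^2 + 18*a - 2*t^2 + 18*t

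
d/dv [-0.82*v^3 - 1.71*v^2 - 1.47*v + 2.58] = -2.46*v^2 - 3.42*v - 1.47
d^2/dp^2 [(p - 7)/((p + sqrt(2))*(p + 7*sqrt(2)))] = 2*(p^3 - 21*p^2 - 168*sqrt(2)*p - 42*p - 798 - 112*sqrt(2))/(p^6 + 24*sqrt(2)*p^5 + 426*p^4 + 1696*sqrt(2)*p^3 + 5964*p^2 + 4704*sqrt(2)*p + 2744)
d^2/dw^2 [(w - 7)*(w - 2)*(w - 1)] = 6*w - 20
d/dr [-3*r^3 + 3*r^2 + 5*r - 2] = -9*r^2 + 6*r + 5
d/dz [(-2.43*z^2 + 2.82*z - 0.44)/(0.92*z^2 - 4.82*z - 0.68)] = (9.1182*z^2 + 4.1144*z - 4.0384)/(0.8464*z^4 - 8.8688*z^3 + 21.9812*z^2 + 6.5552*z + 0.4624)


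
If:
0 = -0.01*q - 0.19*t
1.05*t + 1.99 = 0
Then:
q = 36.01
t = -1.90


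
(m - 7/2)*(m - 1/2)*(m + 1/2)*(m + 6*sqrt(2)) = m^4 - 7*m^3/2 + 6*sqrt(2)*m^3 - 21*sqrt(2)*m^2 - m^2/4 - 3*sqrt(2)*m/2 + 7*m/8 + 21*sqrt(2)/4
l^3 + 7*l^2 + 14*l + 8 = (l + 1)*(l + 2)*(l + 4)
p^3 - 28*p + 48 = (p - 4)*(p - 2)*(p + 6)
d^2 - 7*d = d*(d - 7)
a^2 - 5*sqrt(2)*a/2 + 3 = (a - 3*sqrt(2)/2)*(a - sqrt(2))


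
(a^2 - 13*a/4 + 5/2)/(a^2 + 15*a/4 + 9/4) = (4*a^2 - 13*a + 10)/(4*a^2 + 15*a + 9)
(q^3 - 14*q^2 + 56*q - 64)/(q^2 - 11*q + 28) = (q^2 - 10*q + 16)/(q - 7)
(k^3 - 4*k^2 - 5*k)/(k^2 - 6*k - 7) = k*(k - 5)/(k - 7)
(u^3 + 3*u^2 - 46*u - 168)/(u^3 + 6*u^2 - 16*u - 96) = (u - 7)/(u - 4)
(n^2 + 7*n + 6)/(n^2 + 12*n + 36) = (n + 1)/(n + 6)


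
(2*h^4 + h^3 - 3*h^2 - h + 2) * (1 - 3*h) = -6*h^5 - h^4 + 10*h^3 - 7*h + 2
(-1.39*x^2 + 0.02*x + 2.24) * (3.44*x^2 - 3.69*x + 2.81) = -4.7816*x^4 + 5.1979*x^3 + 3.7259*x^2 - 8.2094*x + 6.2944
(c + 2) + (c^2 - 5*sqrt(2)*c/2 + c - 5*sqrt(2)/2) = c^2 - 5*sqrt(2)*c/2 + 2*c - 5*sqrt(2)/2 + 2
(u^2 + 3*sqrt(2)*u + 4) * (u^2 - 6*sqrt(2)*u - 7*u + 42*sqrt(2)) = u^4 - 7*u^3 - 3*sqrt(2)*u^3 - 32*u^2 + 21*sqrt(2)*u^2 - 24*sqrt(2)*u + 224*u + 168*sqrt(2)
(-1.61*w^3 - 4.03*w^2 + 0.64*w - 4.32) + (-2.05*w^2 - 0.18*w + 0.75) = -1.61*w^3 - 6.08*w^2 + 0.46*w - 3.57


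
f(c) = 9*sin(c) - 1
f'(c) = 9*cos(c)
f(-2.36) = -7.34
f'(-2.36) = -6.39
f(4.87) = -9.89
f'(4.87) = 1.41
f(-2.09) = -8.81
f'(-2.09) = -4.47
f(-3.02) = -2.09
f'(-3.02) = -8.93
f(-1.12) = -9.10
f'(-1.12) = 3.92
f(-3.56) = 2.66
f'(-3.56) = -8.22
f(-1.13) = -9.14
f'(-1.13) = 3.84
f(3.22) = -1.70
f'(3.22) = -8.97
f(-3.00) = -2.27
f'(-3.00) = -8.91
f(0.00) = -1.00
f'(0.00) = 9.00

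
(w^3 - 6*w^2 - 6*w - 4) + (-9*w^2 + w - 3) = w^3 - 15*w^2 - 5*w - 7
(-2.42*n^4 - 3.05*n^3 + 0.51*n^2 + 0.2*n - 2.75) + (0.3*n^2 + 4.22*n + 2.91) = -2.42*n^4 - 3.05*n^3 + 0.81*n^2 + 4.42*n + 0.16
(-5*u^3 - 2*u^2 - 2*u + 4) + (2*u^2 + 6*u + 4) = -5*u^3 + 4*u + 8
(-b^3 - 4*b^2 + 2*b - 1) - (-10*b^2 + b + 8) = -b^3 + 6*b^2 + b - 9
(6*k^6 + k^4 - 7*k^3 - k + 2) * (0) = 0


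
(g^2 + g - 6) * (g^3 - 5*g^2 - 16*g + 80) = g^5 - 4*g^4 - 27*g^3 + 94*g^2 + 176*g - 480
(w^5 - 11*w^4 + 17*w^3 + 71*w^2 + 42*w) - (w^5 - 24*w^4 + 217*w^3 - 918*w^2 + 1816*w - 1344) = 13*w^4 - 200*w^3 + 989*w^2 - 1774*w + 1344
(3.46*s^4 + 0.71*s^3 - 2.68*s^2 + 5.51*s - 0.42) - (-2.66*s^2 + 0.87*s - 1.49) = 3.46*s^4 + 0.71*s^3 - 0.02*s^2 + 4.64*s + 1.07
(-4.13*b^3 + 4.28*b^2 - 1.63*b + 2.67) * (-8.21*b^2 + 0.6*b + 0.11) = 33.9073*b^5 - 37.6168*b^4 + 15.496*b^3 - 22.4279*b^2 + 1.4227*b + 0.2937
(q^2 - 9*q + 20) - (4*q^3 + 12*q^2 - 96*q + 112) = -4*q^3 - 11*q^2 + 87*q - 92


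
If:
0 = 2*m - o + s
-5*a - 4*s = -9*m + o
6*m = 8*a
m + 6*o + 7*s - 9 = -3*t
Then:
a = 45/143 - 15*t/143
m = 60/143 - 20*t/143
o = 159/143 - 53*t/143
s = 3/11 - t/11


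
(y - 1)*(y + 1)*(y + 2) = y^3 + 2*y^2 - y - 2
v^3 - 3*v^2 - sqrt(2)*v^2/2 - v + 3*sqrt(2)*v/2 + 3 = (v - 3)*(v - sqrt(2))*(v + sqrt(2)/2)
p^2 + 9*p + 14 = (p + 2)*(p + 7)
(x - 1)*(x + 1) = x^2 - 1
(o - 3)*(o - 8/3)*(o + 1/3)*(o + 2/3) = o^4 - 14*o^3/3 + 23*o^2/9 + 182*o/27 + 16/9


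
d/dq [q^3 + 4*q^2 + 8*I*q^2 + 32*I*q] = 3*q^2 + q*(8 + 16*I) + 32*I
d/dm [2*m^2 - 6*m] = 4*m - 6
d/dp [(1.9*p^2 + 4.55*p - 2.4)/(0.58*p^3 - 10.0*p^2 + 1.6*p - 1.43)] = (-1.102*p^4 - 5.278*p^3 + 52.716*p^2 - 53.434*p - 2.6665)/(0.3364*p^6 - 11.6*p^5 + 101.856*p^4 - 33.6588*p^3 + 31.16*p^2 - 4.576*p + 2.0449)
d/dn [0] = 0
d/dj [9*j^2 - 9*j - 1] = 18*j - 9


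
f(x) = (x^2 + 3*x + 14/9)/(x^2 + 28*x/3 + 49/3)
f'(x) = (-2*x - 28/3)*(x^2 + 3*x + 14/9)/(x^2 + 28*x/3 + 49/3)^2 + (2*x + 3)/(x^2 + 28*x/3 + 49/3) = 19/(3*(x^2 + 14*x + 49))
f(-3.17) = -0.65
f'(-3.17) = 0.43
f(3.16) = 0.38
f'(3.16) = 0.06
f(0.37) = 0.14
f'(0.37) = 0.12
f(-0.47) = 0.03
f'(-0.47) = 0.15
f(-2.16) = -0.31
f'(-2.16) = 0.27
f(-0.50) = 0.03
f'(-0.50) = 0.15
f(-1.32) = -0.12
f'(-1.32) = 0.20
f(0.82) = 0.19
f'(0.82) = 0.10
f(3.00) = 0.37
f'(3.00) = 0.06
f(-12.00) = 2.27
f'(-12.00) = 0.25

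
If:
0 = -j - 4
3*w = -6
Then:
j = -4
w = -2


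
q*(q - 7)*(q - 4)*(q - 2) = q^4 - 13*q^3 + 50*q^2 - 56*q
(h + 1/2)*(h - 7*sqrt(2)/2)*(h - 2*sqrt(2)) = h^3 - 11*sqrt(2)*h^2/2 + h^2/2 - 11*sqrt(2)*h/4 + 14*h + 7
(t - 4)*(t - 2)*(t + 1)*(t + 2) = t^4 - 3*t^3 - 8*t^2 + 12*t + 16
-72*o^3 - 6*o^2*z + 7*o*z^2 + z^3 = (-3*o + z)*(4*o + z)*(6*o + z)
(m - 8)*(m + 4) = m^2 - 4*m - 32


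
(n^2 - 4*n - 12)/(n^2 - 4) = (n - 6)/(n - 2)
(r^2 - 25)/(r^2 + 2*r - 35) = (r + 5)/(r + 7)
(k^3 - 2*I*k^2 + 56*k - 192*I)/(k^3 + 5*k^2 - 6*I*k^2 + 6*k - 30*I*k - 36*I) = (k^2 + 4*I*k + 32)/(k^2 + 5*k + 6)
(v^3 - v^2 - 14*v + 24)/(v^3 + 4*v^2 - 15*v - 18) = (v^2 + 2*v - 8)/(v^2 + 7*v + 6)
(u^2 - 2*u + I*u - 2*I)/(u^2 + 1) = (u - 2)/(u - I)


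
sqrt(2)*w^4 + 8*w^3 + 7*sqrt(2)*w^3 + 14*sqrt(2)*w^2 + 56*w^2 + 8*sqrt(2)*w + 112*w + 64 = (w + 2)*(w + 4)*(w + 4*sqrt(2))*(sqrt(2)*w + sqrt(2))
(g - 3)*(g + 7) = g^2 + 4*g - 21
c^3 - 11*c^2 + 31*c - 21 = (c - 7)*(c - 3)*(c - 1)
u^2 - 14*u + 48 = (u - 8)*(u - 6)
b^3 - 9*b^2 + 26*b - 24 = (b - 4)*(b - 3)*(b - 2)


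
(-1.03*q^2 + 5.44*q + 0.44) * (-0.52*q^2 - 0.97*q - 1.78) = 0.5356*q^4 - 1.8297*q^3 - 3.6722*q^2 - 10.11*q - 0.7832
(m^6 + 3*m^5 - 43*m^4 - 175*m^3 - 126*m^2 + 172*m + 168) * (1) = m^6 + 3*m^5 - 43*m^4 - 175*m^3 - 126*m^2 + 172*m + 168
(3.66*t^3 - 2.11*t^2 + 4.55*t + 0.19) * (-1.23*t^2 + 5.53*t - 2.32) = -4.5018*t^5 + 22.8351*t^4 - 25.756*t^3 + 29.823*t^2 - 9.5053*t - 0.4408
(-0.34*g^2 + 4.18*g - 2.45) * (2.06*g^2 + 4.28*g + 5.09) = -0.7004*g^4 + 7.1556*g^3 + 11.1128*g^2 + 10.7902*g - 12.4705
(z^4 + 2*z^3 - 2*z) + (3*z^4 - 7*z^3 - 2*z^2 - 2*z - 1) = 4*z^4 - 5*z^3 - 2*z^2 - 4*z - 1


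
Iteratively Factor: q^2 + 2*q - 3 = (q - 1)*(q + 3)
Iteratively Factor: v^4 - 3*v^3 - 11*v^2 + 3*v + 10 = (v + 2)*(v^3 - 5*v^2 - v + 5) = (v - 5)*(v + 2)*(v^2 - 1) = (v - 5)*(v - 1)*(v + 2)*(v + 1)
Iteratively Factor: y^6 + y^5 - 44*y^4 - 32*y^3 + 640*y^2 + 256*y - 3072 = (y + 4)*(y^5 - 3*y^4 - 32*y^3 + 96*y^2 + 256*y - 768) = (y - 4)*(y + 4)*(y^4 + y^3 - 28*y^2 - 16*y + 192) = (y - 4)*(y - 3)*(y + 4)*(y^3 + 4*y^2 - 16*y - 64) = (y - 4)*(y - 3)*(y + 4)^2*(y^2 - 16) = (y - 4)^2*(y - 3)*(y + 4)^2*(y + 4)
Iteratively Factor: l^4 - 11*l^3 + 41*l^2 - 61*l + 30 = (l - 1)*(l^3 - 10*l^2 + 31*l - 30) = (l - 2)*(l - 1)*(l^2 - 8*l + 15) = (l - 5)*(l - 2)*(l - 1)*(l - 3)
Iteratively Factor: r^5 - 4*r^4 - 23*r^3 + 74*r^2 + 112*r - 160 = (r - 1)*(r^4 - 3*r^3 - 26*r^2 + 48*r + 160) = (r - 1)*(r + 4)*(r^3 - 7*r^2 + 2*r + 40) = (r - 1)*(r + 2)*(r + 4)*(r^2 - 9*r + 20) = (r - 4)*(r - 1)*(r + 2)*(r + 4)*(r - 5)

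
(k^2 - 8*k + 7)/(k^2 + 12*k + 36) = (k^2 - 8*k + 7)/(k^2 + 12*k + 36)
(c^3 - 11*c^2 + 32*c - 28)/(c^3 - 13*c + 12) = (c^3 - 11*c^2 + 32*c - 28)/(c^3 - 13*c + 12)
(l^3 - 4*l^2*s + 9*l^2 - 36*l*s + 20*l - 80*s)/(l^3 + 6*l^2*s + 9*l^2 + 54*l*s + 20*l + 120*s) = (l - 4*s)/(l + 6*s)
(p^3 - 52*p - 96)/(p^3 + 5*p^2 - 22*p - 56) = (p^2 - 2*p - 48)/(p^2 + 3*p - 28)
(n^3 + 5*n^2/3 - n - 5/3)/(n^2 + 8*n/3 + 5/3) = n - 1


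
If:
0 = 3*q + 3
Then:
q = -1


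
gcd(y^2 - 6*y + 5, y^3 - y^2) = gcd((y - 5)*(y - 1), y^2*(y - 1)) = y - 1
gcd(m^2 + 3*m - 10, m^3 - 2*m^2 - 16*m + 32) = m - 2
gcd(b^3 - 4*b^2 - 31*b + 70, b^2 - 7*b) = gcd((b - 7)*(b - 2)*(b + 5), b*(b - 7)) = b - 7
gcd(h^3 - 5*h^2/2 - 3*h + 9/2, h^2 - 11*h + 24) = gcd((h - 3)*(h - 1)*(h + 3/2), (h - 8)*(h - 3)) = h - 3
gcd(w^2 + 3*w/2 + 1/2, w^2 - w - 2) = w + 1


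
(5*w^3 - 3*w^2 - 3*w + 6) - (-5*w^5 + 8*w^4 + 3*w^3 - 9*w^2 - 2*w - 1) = 5*w^5 - 8*w^4 + 2*w^3 + 6*w^2 - w + 7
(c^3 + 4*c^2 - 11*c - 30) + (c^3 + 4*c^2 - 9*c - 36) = 2*c^3 + 8*c^2 - 20*c - 66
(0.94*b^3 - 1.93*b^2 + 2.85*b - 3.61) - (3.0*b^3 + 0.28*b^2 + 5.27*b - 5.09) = -2.06*b^3 - 2.21*b^2 - 2.42*b + 1.48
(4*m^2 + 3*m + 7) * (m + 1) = 4*m^3 + 7*m^2 + 10*m + 7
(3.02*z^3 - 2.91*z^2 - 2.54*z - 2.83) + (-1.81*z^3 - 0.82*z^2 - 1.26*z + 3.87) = 1.21*z^3 - 3.73*z^2 - 3.8*z + 1.04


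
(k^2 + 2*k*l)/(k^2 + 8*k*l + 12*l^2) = k/(k + 6*l)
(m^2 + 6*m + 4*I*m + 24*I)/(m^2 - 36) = (m + 4*I)/(m - 6)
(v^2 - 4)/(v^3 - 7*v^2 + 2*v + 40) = (v - 2)/(v^2 - 9*v + 20)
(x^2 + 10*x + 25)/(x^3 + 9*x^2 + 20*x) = (x + 5)/(x*(x + 4))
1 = 1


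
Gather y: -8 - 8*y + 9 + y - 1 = -7*y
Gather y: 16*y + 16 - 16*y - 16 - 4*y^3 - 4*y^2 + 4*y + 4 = -4*y^3 - 4*y^2 + 4*y + 4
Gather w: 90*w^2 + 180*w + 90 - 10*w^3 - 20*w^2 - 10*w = -10*w^3 + 70*w^2 + 170*w + 90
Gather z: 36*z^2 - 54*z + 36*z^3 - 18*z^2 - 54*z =36*z^3 + 18*z^2 - 108*z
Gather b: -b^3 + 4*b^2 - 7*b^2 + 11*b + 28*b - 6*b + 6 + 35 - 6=-b^3 - 3*b^2 + 33*b + 35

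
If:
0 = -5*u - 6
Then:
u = -6/5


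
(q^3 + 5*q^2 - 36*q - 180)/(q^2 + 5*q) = q - 36/q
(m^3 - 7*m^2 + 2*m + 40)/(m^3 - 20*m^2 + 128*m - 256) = (m^2 - 3*m - 10)/(m^2 - 16*m + 64)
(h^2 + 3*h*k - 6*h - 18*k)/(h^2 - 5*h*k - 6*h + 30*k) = (h + 3*k)/(h - 5*k)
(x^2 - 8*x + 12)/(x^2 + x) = (x^2 - 8*x + 12)/(x*(x + 1))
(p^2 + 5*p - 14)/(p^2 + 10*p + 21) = (p - 2)/(p + 3)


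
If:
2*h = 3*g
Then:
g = 2*h/3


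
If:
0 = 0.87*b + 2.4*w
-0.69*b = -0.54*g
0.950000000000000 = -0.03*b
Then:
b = -31.67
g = -40.46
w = 11.48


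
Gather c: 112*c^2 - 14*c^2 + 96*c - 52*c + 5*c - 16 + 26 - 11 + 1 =98*c^2 + 49*c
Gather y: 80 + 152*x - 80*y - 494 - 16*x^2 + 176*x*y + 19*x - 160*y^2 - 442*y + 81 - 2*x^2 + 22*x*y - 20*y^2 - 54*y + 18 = -18*x^2 + 171*x - 180*y^2 + y*(198*x - 576) - 315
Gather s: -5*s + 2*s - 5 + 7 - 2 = -3*s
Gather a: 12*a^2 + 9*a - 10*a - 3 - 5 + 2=12*a^2 - a - 6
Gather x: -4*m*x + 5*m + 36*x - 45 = 5*m + x*(36 - 4*m) - 45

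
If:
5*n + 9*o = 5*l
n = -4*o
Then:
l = -11*o/5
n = -4*o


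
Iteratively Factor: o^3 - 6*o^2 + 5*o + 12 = (o - 4)*(o^2 - 2*o - 3) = (o - 4)*(o - 3)*(o + 1)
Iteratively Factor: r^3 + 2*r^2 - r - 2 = (r - 1)*(r^2 + 3*r + 2) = (r - 1)*(r + 2)*(r + 1)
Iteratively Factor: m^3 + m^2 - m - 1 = (m + 1)*(m^2 - 1) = (m + 1)^2*(m - 1)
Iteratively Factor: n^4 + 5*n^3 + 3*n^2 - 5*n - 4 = (n + 1)*(n^3 + 4*n^2 - n - 4) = (n + 1)^2*(n^2 + 3*n - 4) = (n + 1)^2*(n + 4)*(n - 1)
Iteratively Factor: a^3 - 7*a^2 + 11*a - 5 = (a - 1)*(a^2 - 6*a + 5) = (a - 1)^2*(a - 5)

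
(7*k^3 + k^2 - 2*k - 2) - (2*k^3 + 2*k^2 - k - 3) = 5*k^3 - k^2 - k + 1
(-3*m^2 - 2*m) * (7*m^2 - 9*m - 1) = -21*m^4 + 13*m^3 + 21*m^2 + 2*m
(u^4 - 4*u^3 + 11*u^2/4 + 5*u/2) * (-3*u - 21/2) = -3*u^5 + 3*u^4/2 + 135*u^3/4 - 291*u^2/8 - 105*u/4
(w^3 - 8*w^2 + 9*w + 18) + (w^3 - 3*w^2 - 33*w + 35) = 2*w^3 - 11*w^2 - 24*w + 53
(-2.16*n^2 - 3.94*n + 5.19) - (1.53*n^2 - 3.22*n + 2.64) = -3.69*n^2 - 0.72*n + 2.55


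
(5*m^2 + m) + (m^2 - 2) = 6*m^2 + m - 2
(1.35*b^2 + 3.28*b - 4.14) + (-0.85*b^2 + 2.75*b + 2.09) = 0.5*b^2 + 6.03*b - 2.05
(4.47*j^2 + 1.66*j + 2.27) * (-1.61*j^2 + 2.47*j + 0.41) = -7.1967*j^4 + 8.3683*j^3 + 2.2782*j^2 + 6.2875*j + 0.9307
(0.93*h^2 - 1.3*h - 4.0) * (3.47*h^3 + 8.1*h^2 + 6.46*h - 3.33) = 3.2271*h^5 + 3.022*h^4 - 18.4022*h^3 - 43.8949*h^2 - 21.511*h + 13.32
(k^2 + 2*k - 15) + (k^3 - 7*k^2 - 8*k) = k^3 - 6*k^2 - 6*k - 15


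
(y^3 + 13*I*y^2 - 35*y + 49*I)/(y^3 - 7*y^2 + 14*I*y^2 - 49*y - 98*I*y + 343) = (y - I)/(y - 7)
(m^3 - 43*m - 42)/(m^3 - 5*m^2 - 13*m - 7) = (m + 6)/(m + 1)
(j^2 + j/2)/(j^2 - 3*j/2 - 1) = j/(j - 2)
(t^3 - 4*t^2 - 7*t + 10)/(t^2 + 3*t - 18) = (t^3 - 4*t^2 - 7*t + 10)/(t^2 + 3*t - 18)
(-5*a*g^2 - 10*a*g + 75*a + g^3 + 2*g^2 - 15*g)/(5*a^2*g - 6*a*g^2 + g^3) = (-g^2 - 2*g + 15)/(g*(a - g))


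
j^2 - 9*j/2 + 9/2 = (j - 3)*(j - 3/2)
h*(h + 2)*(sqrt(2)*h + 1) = sqrt(2)*h^3 + h^2 + 2*sqrt(2)*h^2 + 2*h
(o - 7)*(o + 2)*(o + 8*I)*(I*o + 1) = I*o^4 - 7*o^3 - 5*I*o^3 + 35*o^2 - 6*I*o^2 + 98*o - 40*I*o - 112*I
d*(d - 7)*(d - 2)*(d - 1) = d^4 - 10*d^3 + 23*d^2 - 14*d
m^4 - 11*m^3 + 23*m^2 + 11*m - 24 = (m - 8)*(m - 3)*(m - 1)*(m + 1)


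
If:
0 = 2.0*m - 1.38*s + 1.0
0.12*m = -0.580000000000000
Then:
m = -4.83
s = -6.28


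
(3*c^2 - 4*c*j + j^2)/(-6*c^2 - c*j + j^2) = (-c + j)/(2*c + j)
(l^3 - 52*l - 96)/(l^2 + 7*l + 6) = (l^2 - 6*l - 16)/(l + 1)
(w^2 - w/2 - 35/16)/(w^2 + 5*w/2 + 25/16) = (4*w - 7)/(4*w + 5)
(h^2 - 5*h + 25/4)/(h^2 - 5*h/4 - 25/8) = 2*(2*h - 5)/(4*h + 5)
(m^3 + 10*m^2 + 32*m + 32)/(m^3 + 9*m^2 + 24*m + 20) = (m^2 + 8*m + 16)/(m^2 + 7*m + 10)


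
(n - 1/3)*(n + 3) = n^2 + 8*n/3 - 1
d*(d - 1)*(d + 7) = d^3 + 6*d^2 - 7*d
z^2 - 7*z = z*(z - 7)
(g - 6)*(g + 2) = g^2 - 4*g - 12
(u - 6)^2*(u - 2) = u^3 - 14*u^2 + 60*u - 72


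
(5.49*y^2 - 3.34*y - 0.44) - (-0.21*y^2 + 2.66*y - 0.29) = 5.7*y^2 - 6.0*y - 0.15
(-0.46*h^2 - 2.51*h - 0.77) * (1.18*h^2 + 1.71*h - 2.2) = -0.5428*h^4 - 3.7484*h^3 - 4.1887*h^2 + 4.2053*h + 1.694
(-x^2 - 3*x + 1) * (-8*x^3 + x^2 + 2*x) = 8*x^5 + 23*x^4 - 13*x^3 - 5*x^2 + 2*x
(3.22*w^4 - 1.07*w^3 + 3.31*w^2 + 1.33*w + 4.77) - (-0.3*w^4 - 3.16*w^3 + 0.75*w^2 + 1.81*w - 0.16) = 3.52*w^4 + 2.09*w^3 + 2.56*w^2 - 0.48*w + 4.93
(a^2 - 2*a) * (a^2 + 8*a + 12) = a^4 + 6*a^3 - 4*a^2 - 24*a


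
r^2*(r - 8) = r^3 - 8*r^2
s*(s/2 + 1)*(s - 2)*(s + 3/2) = s^4/2 + 3*s^3/4 - 2*s^2 - 3*s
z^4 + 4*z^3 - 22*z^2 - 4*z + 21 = (z - 3)*(z - 1)*(z + 1)*(z + 7)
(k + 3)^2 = k^2 + 6*k + 9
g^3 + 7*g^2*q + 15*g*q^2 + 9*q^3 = (g + q)*(g + 3*q)^2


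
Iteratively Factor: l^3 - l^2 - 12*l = (l + 3)*(l^2 - 4*l) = (l - 4)*(l + 3)*(l)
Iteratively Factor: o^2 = (o)*(o)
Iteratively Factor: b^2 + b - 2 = (b + 2)*(b - 1)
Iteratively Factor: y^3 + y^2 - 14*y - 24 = (y + 3)*(y^2 - 2*y - 8) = (y + 2)*(y + 3)*(y - 4)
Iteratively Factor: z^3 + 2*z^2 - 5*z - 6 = (z + 3)*(z^2 - z - 2) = (z + 1)*(z + 3)*(z - 2)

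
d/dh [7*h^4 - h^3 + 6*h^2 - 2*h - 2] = 28*h^3 - 3*h^2 + 12*h - 2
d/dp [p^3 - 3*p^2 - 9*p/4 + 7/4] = 3*p^2 - 6*p - 9/4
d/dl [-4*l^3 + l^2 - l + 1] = -12*l^2 + 2*l - 1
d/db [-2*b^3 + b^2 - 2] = 2*b*(1 - 3*b)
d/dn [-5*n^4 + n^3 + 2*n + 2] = -20*n^3 + 3*n^2 + 2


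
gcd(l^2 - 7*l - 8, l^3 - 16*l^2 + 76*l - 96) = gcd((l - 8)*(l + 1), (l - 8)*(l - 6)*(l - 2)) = l - 8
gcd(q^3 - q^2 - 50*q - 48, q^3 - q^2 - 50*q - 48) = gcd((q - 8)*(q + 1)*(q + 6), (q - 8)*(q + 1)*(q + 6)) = q^3 - q^2 - 50*q - 48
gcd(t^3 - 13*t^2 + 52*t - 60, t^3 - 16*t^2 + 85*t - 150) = t^2 - 11*t + 30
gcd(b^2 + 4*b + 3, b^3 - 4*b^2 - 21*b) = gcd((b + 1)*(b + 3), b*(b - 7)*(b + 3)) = b + 3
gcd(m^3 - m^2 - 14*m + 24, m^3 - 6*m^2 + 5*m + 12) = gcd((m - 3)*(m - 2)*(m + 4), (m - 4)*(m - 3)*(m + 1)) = m - 3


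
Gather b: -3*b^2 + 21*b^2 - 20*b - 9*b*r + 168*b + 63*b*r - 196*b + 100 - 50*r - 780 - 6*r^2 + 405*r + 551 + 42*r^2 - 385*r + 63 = 18*b^2 + b*(54*r - 48) + 36*r^2 - 30*r - 66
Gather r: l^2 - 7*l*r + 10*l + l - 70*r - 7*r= l^2 + 11*l + r*(-7*l - 77)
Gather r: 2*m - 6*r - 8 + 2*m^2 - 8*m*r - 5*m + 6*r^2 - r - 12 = 2*m^2 - 3*m + 6*r^2 + r*(-8*m - 7) - 20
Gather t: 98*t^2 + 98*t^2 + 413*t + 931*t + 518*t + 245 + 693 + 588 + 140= 196*t^2 + 1862*t + 1666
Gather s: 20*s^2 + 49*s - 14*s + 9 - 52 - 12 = 20*s^2 + 35*s - 55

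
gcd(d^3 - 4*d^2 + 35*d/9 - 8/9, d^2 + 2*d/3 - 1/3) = d - 1/3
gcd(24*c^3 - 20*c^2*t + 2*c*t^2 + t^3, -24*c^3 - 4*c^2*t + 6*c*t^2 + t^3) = -12*c^2 + 4*c*t + t^2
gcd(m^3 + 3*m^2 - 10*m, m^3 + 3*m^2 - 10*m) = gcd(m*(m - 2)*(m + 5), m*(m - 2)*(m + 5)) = m^3 + 3*m^2 - 10*m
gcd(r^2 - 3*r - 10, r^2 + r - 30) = r - 5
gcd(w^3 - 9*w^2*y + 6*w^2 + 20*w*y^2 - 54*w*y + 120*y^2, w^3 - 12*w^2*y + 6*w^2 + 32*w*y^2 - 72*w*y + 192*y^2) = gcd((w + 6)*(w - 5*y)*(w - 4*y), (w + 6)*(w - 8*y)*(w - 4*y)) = -w^2 + 4*w*y - 6*w + 24*y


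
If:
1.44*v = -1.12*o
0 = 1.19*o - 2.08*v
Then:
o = 0.00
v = 0.00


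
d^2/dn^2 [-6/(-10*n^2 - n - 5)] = 12*(-100*n^2 - 10*n + (20*n + 1)^2 - 50)/(10*n^2 + n + 5)^3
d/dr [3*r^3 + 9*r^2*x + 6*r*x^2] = 9*r^2 + 18*r*x + 6*x^2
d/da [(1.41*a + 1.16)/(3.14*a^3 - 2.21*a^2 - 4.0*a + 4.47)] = (-8.8548*a^3 - 7.8111*a^2 + 5.1272*a + 10.9427)/(9.8596*a^6 - 13.8788*a^5 - 20.2359*a^4 + 45.7516*a^3 - 3.7574*a^2 - 35.76*a + 19.9809)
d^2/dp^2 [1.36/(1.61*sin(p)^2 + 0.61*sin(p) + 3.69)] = (-14.101024*sin(p)^4 - 4.006968*sin(p)^3 + 52.963976*sin(p)^2 + 11.07516*sin(p) - 15.147136)/(1.61*sin(p)^2 + 0.61*sin(p) + 3.69)^3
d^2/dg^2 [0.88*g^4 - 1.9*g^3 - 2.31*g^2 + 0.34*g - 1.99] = 10.56*g^2 - 11.4*g - 4.62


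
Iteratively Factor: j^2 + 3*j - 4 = (j - 1)*(j + 4)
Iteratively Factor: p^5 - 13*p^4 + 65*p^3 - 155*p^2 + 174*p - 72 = (p - 2)*(p^4 - 11*p^3 + 43*p^2 - 69*p + 36) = (p - 4)*(p - 2)*(p^3 - 7*p^2 + 15*p - 9) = (p - 4)*(p - 3)*(p - 2)*(p^2 - 4*p + 3) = (p - 4)*(p - 3)^2*(p - 2)*(p - 1)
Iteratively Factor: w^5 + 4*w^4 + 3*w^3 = (w)*(w^4 + 4*w^3 + 3*w^2) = w*(w + 3)*(w^3 + w^2) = w^2*(w + 3)*(w^2 + w) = w^3*(w + 3)*(w + 1)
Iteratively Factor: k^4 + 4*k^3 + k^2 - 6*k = (k - 1)*(k^3 + 5*k^2 + 6*k) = k*(k - 1)*(k^2 + 5*k + 6) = k*(k - 1)*(k + 3)*(k + 2)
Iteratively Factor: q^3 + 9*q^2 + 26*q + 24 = (q + 3)*(q^2 + 6*q + 8) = (q + 2)*(q + 3)*(q + 4)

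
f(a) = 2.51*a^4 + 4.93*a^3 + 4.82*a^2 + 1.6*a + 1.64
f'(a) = 10.04*a^3 + 14.79*a^2 + 9.64*a + 1.6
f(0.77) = 8.86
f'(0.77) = 22.38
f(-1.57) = 7.18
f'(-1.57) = -15.93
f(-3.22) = 151.70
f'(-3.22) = -211.29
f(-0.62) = 1.70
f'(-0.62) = -1.08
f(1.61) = 54.15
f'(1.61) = 97.36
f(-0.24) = 1.47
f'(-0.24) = -0.00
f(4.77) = 1953.41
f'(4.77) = 1473.75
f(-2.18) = 26.67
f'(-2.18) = -53.14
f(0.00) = 1.64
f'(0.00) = 1.60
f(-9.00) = 13251.80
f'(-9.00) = -6206.33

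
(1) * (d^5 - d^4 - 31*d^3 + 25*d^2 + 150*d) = d^5 - d^4 - 31*d^3 + 25*d^2 + 150*d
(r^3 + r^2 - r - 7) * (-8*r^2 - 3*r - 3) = -8*r^5 - 11*r^4 + 2*r^3 + 56*r^2 + 24*r + 21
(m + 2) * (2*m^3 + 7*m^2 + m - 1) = 2*m^4 + 11*m^3 + 15*m^2 + m - 2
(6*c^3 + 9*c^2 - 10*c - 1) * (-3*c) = -18*c^4 - 27*c^3 + 30*c^2 + 3*c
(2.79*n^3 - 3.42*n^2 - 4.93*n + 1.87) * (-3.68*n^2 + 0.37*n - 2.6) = -10.2672*n^5 + 13.6179*n^4 + 9.623*n^3 + 0.186299999999999*n^2 + 13.5099*n - 4.862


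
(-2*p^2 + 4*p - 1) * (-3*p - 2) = 6*p^3 - 8*p^2 - 5*p + 2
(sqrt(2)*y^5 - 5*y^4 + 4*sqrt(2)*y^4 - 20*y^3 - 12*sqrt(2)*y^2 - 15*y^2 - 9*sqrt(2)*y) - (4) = sqrt(2)*y^5 - 5*y^4 + 4*sqrt(2)*y^4 - 20*y^3 - 12*sqrt(2)*y^2 - 15*y^2 - 9*sqrt(2)*y - 4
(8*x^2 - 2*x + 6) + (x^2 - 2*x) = 9*x^2 - 4*x + 6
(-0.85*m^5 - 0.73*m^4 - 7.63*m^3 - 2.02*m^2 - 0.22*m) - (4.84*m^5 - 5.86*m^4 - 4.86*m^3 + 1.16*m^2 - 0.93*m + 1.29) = -5.69*m^5 + 5.13*m^4 - 2.77*m^3 - 3.18*m^2 + 0.71*m - 1.29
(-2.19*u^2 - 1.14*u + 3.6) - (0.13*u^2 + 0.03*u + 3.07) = -2.32*u^2 - 1.17*u + 0.53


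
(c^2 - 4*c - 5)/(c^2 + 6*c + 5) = (c - 5)/(c + 5)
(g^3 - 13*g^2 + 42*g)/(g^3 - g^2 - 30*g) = (g - 7)/(g + 5)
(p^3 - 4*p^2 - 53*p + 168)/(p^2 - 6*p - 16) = (p^2 + 4*p - 21)/(p + 2)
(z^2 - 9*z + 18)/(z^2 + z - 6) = (z^2 - 9*z + 18)/(z^2 + z - 6)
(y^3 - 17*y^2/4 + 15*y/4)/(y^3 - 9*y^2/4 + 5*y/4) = (y - 3)/(y - 1)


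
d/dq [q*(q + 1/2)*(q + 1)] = 3*q^2 + 3*q + 1/2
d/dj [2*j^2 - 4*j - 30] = 4*j - 4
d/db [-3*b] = -3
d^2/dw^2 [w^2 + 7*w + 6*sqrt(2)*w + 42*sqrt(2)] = 2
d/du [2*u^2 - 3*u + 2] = 4*u - 3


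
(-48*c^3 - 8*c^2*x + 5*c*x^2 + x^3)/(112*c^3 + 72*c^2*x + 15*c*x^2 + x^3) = (-3*c + x)/(7*c + x)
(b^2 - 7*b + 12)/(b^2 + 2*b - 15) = (b - 4)/(b + 5)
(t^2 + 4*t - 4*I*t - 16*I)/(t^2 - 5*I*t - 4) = (t + 4)/(t - I)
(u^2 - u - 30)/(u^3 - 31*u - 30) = 1/(u + 1)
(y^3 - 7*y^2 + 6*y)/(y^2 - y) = y - 6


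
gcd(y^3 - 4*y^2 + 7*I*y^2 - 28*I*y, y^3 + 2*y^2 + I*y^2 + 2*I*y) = y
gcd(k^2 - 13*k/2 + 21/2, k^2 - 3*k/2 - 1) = 1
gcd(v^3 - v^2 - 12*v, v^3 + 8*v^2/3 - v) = v^2 + 3*v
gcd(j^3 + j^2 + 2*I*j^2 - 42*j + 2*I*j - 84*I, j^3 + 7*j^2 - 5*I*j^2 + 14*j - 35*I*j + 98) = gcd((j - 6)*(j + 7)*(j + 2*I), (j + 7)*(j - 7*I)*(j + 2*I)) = j^2 + j*(7 + 2*I) + 14*I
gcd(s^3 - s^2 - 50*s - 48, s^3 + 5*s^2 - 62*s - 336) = s^2 - 2*s - 48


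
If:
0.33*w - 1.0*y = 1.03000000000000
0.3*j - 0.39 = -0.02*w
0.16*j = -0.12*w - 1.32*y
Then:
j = 1.16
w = 2.11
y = -0.33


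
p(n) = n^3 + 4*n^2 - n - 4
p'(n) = 3*n^2 + 8*n - 1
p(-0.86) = -0.82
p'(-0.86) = -5.66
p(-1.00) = 0.00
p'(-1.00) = -6.00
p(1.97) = 17.20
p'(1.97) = 26.40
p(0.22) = -4.02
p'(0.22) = 0.91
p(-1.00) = 0.00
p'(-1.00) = -6.00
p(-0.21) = -3.62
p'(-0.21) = -2.55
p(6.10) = 365.72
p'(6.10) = 159.43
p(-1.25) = 1.55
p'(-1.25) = -6.31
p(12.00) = 2288.00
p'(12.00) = 527.00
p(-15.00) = -2464.00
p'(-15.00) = 554.00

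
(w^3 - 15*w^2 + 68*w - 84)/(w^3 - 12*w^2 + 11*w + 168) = (w^2 - 8*w + 12)/(w^2 - 5*w - 24)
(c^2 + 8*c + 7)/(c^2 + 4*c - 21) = (c + 1)/(c - 3)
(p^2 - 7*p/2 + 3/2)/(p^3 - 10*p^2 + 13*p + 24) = (p - 1/2)/(p^2 - 7*p - 8)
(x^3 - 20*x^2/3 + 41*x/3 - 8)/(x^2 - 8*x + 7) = (x^2 - 17*x/3 + 8)/(x - 7)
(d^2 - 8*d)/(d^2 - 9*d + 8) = d/(d - 1)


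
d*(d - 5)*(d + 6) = d^3 + d^2 - 30*d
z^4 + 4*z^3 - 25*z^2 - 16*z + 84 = (z - 3)*(z - 2)*(z + 2)*(z + 7)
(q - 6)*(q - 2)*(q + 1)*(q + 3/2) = q^4 - 11*q^3/2 - 13*q^2/2 + 18*q + 18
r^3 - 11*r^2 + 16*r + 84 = (r - 7)*(r - 6)*(r + 2)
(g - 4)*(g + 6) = g^2 + 2*g - 24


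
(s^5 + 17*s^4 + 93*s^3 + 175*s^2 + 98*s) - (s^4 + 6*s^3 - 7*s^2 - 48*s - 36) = s^5 + 16*s^4 + 87*s^3 + 182*s^2 + 146*s + 36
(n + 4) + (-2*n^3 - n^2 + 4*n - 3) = -2*n^3 - n^2 + 5*n + 1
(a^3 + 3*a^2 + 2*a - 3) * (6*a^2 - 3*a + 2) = 6*a^5 + 15*a^4 + 5*a^3 - 18*a^2 + 13*a - 6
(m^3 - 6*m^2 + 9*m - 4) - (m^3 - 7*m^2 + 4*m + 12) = m^2 + 5*m - 16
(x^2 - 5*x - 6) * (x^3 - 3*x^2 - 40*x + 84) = x^5 - 8*x^4 - 31*x^3 + 302*x^2 - 180*x - 504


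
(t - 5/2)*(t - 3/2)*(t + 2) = t^3 - 2*t^2 - 17*t/4 + 15/2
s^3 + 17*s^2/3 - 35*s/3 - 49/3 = (s - 7/3)*(s + 1)*(s + 7)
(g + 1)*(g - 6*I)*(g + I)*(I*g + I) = I*g^4 + 5*g^3 + 2*I*g^3 + 10*g^2 + 7*I*g^2 + 5*g + 12*I*g + 6*I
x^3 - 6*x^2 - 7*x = x*(x - 7)*(x + 1)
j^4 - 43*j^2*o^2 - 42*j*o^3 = j*(j - 7*o)*(j + o)*(j + 6*o)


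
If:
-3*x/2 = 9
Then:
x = -6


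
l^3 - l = l*(l - 1)*(l + 1)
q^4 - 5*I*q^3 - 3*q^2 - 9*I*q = q*(q - 3*I)^2*(q + I)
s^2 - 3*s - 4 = (s - 4)*(s + 1)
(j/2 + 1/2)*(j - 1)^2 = j^3/2 - j^2/2 - j/2 + 1/2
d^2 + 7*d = d*(d + 7)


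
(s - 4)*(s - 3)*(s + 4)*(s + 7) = s^4 + 4*s^3 - 37*s^2 - 64*s + 336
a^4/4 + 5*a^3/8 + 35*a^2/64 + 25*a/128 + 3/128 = (a/4 + 1/4)*(a + 1/4)*(a + 1/2)*(a + 3/4)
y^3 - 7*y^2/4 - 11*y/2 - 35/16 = (y - 7/2)*(y + 1/2)*(y + 5/4)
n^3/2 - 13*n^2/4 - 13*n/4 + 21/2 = (n/2 + 1)*(n - 7)*(n - 3/2)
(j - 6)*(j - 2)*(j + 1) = j^3 - 7*j^2 + 4*j + 12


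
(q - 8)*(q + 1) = q^2 - 7*q - 8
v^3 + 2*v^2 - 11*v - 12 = (v - 3)*(v + 1)*(v + 4)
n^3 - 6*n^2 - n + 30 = (n - 5)*(n - 3)*(n + 2)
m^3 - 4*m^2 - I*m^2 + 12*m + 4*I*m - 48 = (m - 4)*(m - 4*I)*(m + 3*I)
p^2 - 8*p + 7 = (p - 7)*(p - 1)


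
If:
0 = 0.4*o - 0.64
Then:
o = 1.60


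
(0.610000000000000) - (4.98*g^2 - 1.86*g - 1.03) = -4.98*g^2 + 1.86*g + 1.64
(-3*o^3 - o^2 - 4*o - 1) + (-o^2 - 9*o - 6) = -3*o^3 - 2*o^2 - 13*o - 7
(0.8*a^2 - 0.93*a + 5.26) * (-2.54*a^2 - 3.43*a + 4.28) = -2.032*a^4 - 0.3818*a^3 - 6.7465*a^2 - 22.0222*a + 22.5128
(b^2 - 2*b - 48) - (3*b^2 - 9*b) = -2*b^2 + 7*b - 48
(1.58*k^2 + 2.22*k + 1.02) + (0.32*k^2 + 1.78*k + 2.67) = 1.9*k^2 + 4.0*k + 3.69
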